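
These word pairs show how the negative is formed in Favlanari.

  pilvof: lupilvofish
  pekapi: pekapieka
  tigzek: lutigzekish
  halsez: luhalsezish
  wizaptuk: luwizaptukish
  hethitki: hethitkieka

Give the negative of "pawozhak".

lupawozhakish

hethitki and halsez both begin with h- yet inflect differently (hethitkieka, luhalsezish), so the first letter is not what conditions the rule; the final letter is.
"pawozhak" ends in -k. The stems ending in -k (wizaptuk → luwizaptukish, tigzek → lutigzekish) add lu- … -ish around the stem.
So pawozhak → lupawozhakish.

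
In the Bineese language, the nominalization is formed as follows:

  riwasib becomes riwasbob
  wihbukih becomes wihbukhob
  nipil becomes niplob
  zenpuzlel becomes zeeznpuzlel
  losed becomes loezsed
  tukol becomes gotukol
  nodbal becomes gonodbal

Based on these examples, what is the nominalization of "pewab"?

nipil and zenpuzlel both end in -l yet inflect differently (niplob, zeeznpuzlel), so the final letter is not what conditions the rule; the last vowel is.
"pewab" has last vowel 'a'. The one such stem in the data (nodbal → gonodbal) adds the prefix go-, so the same rule applies.
The other patterns: stems whose last vowel is 'i' delete the last vowel and add -ob; stems whose last vowel is 'e' insert -ez- after the first vowel.
So pewab → gopewab.

gopewab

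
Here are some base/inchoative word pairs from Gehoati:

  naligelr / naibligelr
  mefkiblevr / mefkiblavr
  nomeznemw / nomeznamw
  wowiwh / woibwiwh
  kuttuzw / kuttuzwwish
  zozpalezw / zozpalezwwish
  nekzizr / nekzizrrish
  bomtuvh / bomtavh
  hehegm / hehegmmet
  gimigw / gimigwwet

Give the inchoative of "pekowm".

peibkowm

mefkiblevr and naligelr both end in -r yet inflect differently (mefkiblavr, naibligelr), so the final letter is not what conditions the rule; the second-to-last letter is.
"pekowm" has second-to-last letter 'w'. The one such stem in the data (wowiwh → woibwiwh) inserts -ib- after the first vowel (as does naligelr), so the same rule applies.
The other patterns: stems whose second-to-last letter is 'm' or 'v' change the last vowel to 'a'; stems whose second-to-last letter is 'z' double the final consonant and add -ish; stems whose second-to-last letter is 'g' double the final consonant and add -et.
So pekowm → peibkowm.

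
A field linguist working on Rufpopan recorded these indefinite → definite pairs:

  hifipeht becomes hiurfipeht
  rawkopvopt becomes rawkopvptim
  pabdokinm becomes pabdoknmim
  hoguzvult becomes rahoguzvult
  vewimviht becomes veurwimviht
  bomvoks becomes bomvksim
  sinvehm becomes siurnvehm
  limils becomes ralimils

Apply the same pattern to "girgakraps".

hoguzvult and hifipeht both end in -t yet inflect differently (rahoguzvult, hiurfipeht), so the final letter is not what conditions the rule; the second-to-last letter is.
"girgakraps" has second-to-last letter 'p'. The one such stem in the data (rawkopvopt → rawkopvptim) deletes the last vowel and adds -im (as do bomvoks, pabdokinm), so the same rule applies.
So girgakraps → girgakrpsim.

girgakrpsim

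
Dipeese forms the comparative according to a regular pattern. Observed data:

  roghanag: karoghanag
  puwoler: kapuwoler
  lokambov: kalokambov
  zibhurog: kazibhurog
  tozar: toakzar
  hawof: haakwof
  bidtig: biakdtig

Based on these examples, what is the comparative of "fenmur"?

puwoler and tozar both end in -r yet inflect differently (kapuwoler, toakzar), so the final letter is not what conditions the rule; the number of vowels is.
"fenmur" has 2 vowels. The stems with 2 vowels (tozar → toakzar, hawof → haakwof, bidtig → biakdtig) insert -ak- after the first vowel.
The other pattern: stems with 3 vowels add the prefix ka-.
So fenmur → feaknmur.

feaknmur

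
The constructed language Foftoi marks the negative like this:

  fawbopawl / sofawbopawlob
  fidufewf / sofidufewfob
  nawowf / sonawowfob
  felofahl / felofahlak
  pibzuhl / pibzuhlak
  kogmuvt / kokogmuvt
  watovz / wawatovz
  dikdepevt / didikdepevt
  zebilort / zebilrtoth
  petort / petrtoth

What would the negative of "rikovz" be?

ririkovz

"rikovz" has second-to-last letter 'v'. The stems whose second-to-last letter is 'v' (kogmuvt → kokogmuvt, watovz → wawatovz, dikdepevt → didikdepevt) repeat the first consonant+vowel as a prefix.
The other patterns: stems whose second-to-last letter is 'w' add so- … -ob around the stem; stems whose second-to-last letter is 'h' add -ak; stems whose second-to-last letter is 'r' delete the last vowel and add -oth.
So rikovz → ririkovz.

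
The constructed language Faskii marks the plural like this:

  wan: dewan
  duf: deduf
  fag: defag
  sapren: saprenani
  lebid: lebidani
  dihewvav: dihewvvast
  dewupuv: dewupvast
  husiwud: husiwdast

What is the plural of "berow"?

wan and sapren both end in -n yet inflect differently (dewan, saprenani), so the final letter is not what conditions the rule; the number of vowels is.
"berow" has 2 vowels. The stems with 2 vowels (sapren → saprenani, lebid → lebidani) add -ani.
The other patterns: stems with 1 vowel add the prefix de-; stems with 3 vowels delete the last vowel and add -ast.
So berow → berowani.

berowani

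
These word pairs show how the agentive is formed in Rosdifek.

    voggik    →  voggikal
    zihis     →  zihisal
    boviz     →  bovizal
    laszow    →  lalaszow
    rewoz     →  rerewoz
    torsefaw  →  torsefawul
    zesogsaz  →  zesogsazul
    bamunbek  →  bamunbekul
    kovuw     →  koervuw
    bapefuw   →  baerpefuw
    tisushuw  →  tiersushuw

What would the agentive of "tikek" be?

tikekul

boviz and rewoz both end in -z yet inflect differently (bovizal, rerewoz), so the final letter is not what conditions the rule; the last vowel is.
"tikek" has last vowel 'e'. The one such stem in the data (bamunbek → bamunbekul) adds -ul, so the same rule applies.
The other patterns: stems whose last vowel is 'i' add -al; stems whose last vowel is 'o' repeat the first consonant+vowel as a prefix; stems whose last vowel is 'u' insert -er- after the first vowel.
So tikek → tikekul.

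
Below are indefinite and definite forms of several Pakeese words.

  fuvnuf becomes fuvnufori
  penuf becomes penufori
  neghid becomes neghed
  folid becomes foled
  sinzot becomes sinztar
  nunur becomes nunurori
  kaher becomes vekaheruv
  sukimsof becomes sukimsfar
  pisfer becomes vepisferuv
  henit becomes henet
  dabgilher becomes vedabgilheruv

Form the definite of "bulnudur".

bulnudurori

fuvnuf and sukimsof both end in -f yet inflect differently (fuvnufori, sukimsfar), so the final letter is not what conditions the rule; the last vowel is.
"bulnudur" has last vowel 'u'. The stems whose last vowel is 'u' (nunur → nunurori, fuvnuf → fuvnufori, penuf → penufori) add -ori.
The other patterns: stems whose last vowel is 'o' delete the last vowel and add -ar; stems whose last vowel is 'e' add ve- … -uv around the stem; stems whose last vowel is 'i' change the last vowel to 'e'.
So bulnudur → bulnudurori.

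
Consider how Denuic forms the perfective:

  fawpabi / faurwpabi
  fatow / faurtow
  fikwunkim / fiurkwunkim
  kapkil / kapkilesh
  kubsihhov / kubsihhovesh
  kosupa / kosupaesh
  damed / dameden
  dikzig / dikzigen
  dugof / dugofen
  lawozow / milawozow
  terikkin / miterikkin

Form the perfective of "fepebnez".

fatow and lawozow both end in -w yet inflect differently (faurtow, milawozow), so the final letter is not what conditions the rule; the first letter is.
"fepebnez" begins with f-. The stems beginning with f- (fawpabi → faurwpabi, fatow → faurtow, fikwunkim → fiurkwunkim) insert -ur- after the first vowel.
So fepebnez → feurpebnez.

feurpebnez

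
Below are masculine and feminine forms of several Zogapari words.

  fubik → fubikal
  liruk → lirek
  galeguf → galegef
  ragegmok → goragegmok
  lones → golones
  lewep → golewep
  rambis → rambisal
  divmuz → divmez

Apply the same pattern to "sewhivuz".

sewhivez

fubik and ragegmok both end in -k yet inflect differently (fubikal, goragegmok), so the final letter is not what conditions the rule; the last vowel is.
"sewhivuz" has last vowel 'u'. The stems whose last vowel is 'u' (liruk → lirek, galeguf → galegef, divmuz → divmez) change the last vowel to 'e'.
So sewhivuz → sewhivez.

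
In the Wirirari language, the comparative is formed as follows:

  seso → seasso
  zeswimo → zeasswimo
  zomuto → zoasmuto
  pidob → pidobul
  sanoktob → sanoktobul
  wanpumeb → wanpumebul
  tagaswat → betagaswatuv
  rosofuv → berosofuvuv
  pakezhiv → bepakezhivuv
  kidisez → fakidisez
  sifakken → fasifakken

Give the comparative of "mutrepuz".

"mutrepuz" ends in -z. The one such stem in the data (kidisez → fakidisez) adds the prefix fa-, so the same rule applies.
So mutrepuz → famutrepuz.

famutrepuz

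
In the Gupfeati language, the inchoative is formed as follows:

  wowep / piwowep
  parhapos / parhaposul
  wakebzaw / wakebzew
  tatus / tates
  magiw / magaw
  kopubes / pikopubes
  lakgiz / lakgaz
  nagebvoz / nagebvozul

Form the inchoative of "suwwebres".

pisuwwebres

lakgiz and nagebvoz both end in -z yet inflect differently (lakgaz, nagebvozul), so the final letter is not what conditions the rule; the last vowel is.
"suwwebres" has last vowel 'e'. The stems whose last vowel is 'e' (kopubes → pikopubes, wowep → piwowep) add the prefix pi-.
So suwwebres → pisuwwebres.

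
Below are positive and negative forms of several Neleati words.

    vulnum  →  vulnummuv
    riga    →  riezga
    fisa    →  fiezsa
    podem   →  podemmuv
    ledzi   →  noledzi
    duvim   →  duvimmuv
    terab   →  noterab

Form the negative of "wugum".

wugummuv

riga and terab both have last vowel 'a' yet inflect differently (riezga, noterab), so the last vowel is not what conditions the rule; the final letter is.
"wugum" ends in -m. The stems ending in -m (podem → podemmuv, vulnum → vulnummuv, duvim → duvimmuv) double the final consonant and add -uv.
The other patterns: stems ending in -a insert -ez- after the first vowel; stems ending in -b or -i add the prefix no-.
So wugum → wugummuv.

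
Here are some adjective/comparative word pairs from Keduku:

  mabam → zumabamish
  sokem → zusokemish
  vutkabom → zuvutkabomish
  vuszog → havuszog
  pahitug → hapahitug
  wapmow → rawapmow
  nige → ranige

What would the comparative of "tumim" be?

zutumimish

vutkabom and vuszog both have last vowel 'o' yet inflect differently (zuvutkabomish, havuszog), so the last vowel is not what conditions the rule; the final letter is.
"tumim" ends in -m. The stems ending in -m (mabam → zumabamish, sokem → zusokemish, vutkabom → zuvutkabomish) add zu- … -ish around the stem.
The other patterns: stems ending in -g add the prefix ha-; stems ending in -e or -w add the prefix ra-.
So tumim → zutumimish.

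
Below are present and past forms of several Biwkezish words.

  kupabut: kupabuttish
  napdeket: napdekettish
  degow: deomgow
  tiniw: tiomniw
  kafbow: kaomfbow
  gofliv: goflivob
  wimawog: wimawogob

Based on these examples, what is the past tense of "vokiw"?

tiniw and gofliv both have last vowel 'i' yet inflect differently (tiomniw, goflivob), so the last vowel is not what conditions the rule; the final letter is.
"vokiw" ends in -w. The stems ending in -w (degow → deomgow, tiniw → tiomniw, kafbow → kaomfbow) insert -om- after the first vowel.
So vokiw → voomkiw.

voomkiw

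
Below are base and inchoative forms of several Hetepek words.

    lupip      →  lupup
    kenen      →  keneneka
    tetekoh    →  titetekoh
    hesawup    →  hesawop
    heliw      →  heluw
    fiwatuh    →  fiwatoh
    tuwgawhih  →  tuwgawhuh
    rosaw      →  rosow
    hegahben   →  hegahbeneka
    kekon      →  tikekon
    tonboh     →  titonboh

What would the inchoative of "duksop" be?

fiwatuh and tetekoh both end in -h yet inflect differently (fiwatoh, titetekoh), so the final letter is not what conditions the rule; the last vowel is.
"duksop" has last vowel 'o'. The stems whose last vowel is 'o' (tetekoh → titetekoh, kekon → tikekon, tonboh → titonboh) add the prefix ti-.
So duksop → tiduksop.

tiduksop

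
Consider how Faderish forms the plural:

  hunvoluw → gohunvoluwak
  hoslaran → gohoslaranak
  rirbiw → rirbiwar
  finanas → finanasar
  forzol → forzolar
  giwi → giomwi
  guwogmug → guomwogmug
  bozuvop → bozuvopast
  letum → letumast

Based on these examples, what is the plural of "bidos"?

bidosast

hunvoluw and rirbiw both end in -w yet inflect differently (gohunvoluwak, rirbiwar), so the final letter is not what conditions the rule; the first letter is.
"bidos" begins with b-. The one such stem in the data (bozuvop → bozuvopast) adds -ast, so the same rule applies.
So bidos → bidosast.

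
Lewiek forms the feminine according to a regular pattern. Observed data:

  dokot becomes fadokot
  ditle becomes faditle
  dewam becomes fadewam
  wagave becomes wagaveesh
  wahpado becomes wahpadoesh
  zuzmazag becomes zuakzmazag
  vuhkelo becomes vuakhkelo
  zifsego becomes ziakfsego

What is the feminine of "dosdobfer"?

ditle and wagave both end in -e yet inflect differently (faditle, wagaveesh), so the final letter is not what conditions the rule; the first letter is.
"dosdobfer" begins with d-. The stems beginning with d- (dokot → fadokot, ditle → faditle, dewam → fadewam) add the prefix fa-.
So dosdobfer → fadosdobfer.

fadosdobfer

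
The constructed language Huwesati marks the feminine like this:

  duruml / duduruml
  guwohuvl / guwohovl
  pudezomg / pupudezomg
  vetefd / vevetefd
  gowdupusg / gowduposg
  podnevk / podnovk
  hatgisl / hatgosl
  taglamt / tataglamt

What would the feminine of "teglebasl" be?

duruml and hatgisl both end in -l yet inflect differently (duduruml, hatgosl), so the final letter is not what conditions the rule; the second-to-last letter is.
"teglebasl" has second-to-last letter 's'. The stems whose second-to-last letter is 's' (hatgisl → hatgosl, gowdupusg → gowduposg) change the last vowel to 'o'.
The other pattern: stems whose second-to-last letter is 'f' or 'm' repeat the first consonant+vowel as a prefix.
So teglebasl → teglebosl.

teglebosl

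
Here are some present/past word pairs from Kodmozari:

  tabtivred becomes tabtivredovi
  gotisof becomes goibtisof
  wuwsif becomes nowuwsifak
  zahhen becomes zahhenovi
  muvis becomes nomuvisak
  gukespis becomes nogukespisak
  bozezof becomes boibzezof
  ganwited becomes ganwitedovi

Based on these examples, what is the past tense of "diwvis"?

wuwsif and bozezof both end in -f yet inflect differently (nowuwsifak, boibzezof), so the final letter is not what conditions the rule; the last vowel is.
"diwvis" has last vowel 'i'. The stems whose last vowel is 'i' (gukespis → nogukespisak, muvis → nomuvisak, wuwsif → nowuwsifak) add no- … -ak around the stem.
So diwvis → nodiwvisak.

nodiwvisak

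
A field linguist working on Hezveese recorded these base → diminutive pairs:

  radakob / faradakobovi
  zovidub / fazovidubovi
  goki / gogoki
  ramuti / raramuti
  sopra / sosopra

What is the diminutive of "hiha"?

radakob and ramuti both begin with r- yet inflect differently (faradakobovi, raramuti), so the first letter is not what conditions the rule; whether the stem ends in a vowel or a consonant is.
"hiha" ends in a vowel. The stems ending in a vowel (goki → gogoki, ramuti → raramuti, sopra → sosopra) repeat the first consonant+vowel as a prefix.
So hiha → hihiha.

hihiha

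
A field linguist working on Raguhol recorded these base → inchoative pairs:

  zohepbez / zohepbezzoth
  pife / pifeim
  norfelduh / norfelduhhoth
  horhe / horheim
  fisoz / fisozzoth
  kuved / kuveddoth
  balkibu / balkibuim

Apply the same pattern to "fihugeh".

fihugehhoth

norfelduh and balkibu both have last vowel 'u' yet inflect differently (norfelduhhoth, balkibuim), so the last vowel is not what conditions the rule; whether the stem ends in a vowel or a consonant is.
"fihugeh" ends in a consonant. The stems ending in a consonant (fisoz → fisozzoth, kuved → kuveddoth, norfelduh → norfelduhhoth) double the final consonant and add -oth.
The other pattern: stems ending in a vowel add -im.
So fihugeh → fihugehhoth.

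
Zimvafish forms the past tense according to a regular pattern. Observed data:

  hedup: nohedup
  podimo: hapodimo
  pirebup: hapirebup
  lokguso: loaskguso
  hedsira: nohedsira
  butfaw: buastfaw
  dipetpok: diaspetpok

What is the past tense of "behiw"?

hedup and pirebup both end in -p yet inflect differently (nohedup, hapirebup), so the final letter is not what conditions the rule; the first letter is.
"behiw" begins with b-. The one such stem in the data (butfaw → buastfaw) inserts -as- after the first vowel (as do dipetpok, lokguso), so the same rule applies.
The other patterns: stems beginning with h- add the prefix no-; stems beginning with p- add the prefix ha-.
So behiw → beashiw.

beashiw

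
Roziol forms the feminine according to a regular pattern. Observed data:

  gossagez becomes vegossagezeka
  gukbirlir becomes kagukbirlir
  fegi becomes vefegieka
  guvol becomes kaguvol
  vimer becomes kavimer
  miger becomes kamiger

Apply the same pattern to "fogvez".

"fogvez" ends in -z. The one such stem in the data (gossagez → vegossagezeka) adds ve- … -eka around the stem, so the same rule applies.
The other pattern: stems ending in -l or -r add the prefix ka-.
So fogvez → vefogvezeka.

vefogvezeka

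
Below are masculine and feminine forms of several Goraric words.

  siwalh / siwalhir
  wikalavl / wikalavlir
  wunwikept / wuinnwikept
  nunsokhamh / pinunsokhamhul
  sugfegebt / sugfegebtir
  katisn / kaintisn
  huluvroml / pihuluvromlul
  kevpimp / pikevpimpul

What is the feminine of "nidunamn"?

huluvroml and wikalavl both end in -l yet inflect differently (pihuluvromlul, wikalavlir), so the final letter is not what conditions the rule; the second-to-last letter is.
"nidunamn" has second-to-last letter 'm'. The stems whose second-to-last letter is 'm' (huluvroml → pihuluvromlul, nunsokhamh → pinunsokhamhul, kevpimp → pikevpimpul) add pi- … -ul around the stem.
So nidunamn → pinidunamnul.

pinidunamnul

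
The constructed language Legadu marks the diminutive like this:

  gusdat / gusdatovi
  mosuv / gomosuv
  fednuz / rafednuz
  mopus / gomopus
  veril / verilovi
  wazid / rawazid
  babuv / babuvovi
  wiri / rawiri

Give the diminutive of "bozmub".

"bozmub" begins with b-. The one such stem in the data (babuv → babuvovi) adds -ovi, so the same rule applies.
The other patterns: stems beginning with f- or w- add the prefix ra-; stems beginning with m- add the prefix go-.
So bozmub → bozmubovi.

bozmubovi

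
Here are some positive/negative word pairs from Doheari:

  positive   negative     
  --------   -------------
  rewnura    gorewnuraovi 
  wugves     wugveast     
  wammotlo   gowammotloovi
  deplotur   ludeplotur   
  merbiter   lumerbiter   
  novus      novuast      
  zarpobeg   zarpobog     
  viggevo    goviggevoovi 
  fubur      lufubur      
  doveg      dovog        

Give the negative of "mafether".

deplotur and novus both have last vowel 'u' yet inflect differently (ludeplotur, novuast), so the last vowel is not what conditions the rule; the final letter is.
"mafether" ends in -r. The stems ending in -r (deplotur → ludeplotur, fubur → lufubur, merbiter → lumerbiter) add the prefix lu-.
So mafether → lumafether.

lumafether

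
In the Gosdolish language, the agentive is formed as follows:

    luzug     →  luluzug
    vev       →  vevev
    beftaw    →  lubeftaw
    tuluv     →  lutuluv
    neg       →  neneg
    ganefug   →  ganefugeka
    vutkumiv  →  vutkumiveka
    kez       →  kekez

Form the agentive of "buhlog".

lubuhlog

vev and tuluv both end in -v yet inflect differently (vevev, lutuluv), so the final letter is not what conditions the rule; the number of vowels is.
"buhlog" has 2 vowels. The stems with 2 vowels (luzug → luluzug, beftaw → lubeftaw, tuluv → lutuluv) add the prefix lu-.
The other patterns: stems with 1 vowel repeat the first consonant+vowel as a prefix; stems with 3 vowels add -eka.
So buhlog → lubuhlog.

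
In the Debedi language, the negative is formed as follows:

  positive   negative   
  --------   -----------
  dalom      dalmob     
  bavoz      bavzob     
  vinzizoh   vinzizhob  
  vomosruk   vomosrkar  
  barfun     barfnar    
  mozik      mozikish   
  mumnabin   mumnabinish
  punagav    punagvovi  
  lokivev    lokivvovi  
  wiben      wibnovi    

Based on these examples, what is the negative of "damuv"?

damvar

vomosruk and mozik both end in -k yet inflect differently (vomosrkar, mozikish), so the final letter is not what conditions the rule; the last vowel is.
"damuv" has last vowel 'u'. The stems whose last vowel is 'u' (vomosruk → vomosrkar, barfun → barfnar) delete the last vowel and add -ar.
So damuv → damvar.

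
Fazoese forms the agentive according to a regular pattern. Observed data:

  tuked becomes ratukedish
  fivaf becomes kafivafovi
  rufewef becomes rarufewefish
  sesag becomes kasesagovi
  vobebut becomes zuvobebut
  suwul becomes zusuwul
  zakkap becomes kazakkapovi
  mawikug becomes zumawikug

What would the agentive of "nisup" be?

zunisup

"nisup" has last vowel 'u'. The stems whose last vowel is 'u' (suwul → zusuwul, vobebut → zuvobebut, mawikug → zumawikug) add the prefix zu-.
So nisup → zunisup.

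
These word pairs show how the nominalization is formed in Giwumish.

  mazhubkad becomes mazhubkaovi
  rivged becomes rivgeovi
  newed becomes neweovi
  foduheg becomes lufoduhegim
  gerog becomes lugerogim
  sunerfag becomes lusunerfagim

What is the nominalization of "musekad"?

musekaovi

rivged and foduheg both have last vowel 'e' yet inflect differently (rivgeovi, lufoduhegim), so the last vowel is not what conditions the rule; the final letter is.
"musekad" ends in -d. The stems ending in -d (mazhubkad → mazhubkaovi, rivged → rivgeovi, newed → neweovi) drop the final letter and add -ovi.
So musekad → musekaovi.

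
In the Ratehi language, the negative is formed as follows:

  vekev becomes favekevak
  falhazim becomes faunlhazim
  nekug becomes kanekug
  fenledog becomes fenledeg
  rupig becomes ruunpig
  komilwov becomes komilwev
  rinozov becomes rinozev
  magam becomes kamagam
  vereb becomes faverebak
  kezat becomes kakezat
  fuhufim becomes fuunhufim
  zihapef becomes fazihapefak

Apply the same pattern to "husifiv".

vekev and komilwov both end in -v yet inflect differently (favekevak, komilwev), so the final letter is not what conditions the rule; the last vowel is.
"husifiv" has last vowel 'i'. The stems whose last vowel is 'i' (fuhufim → fuunhufim, falhazim → faunlhazim, rupig → ruunpig) insert -un- after the first vowel.
So husifiv → huunsifiv.

huunsifiv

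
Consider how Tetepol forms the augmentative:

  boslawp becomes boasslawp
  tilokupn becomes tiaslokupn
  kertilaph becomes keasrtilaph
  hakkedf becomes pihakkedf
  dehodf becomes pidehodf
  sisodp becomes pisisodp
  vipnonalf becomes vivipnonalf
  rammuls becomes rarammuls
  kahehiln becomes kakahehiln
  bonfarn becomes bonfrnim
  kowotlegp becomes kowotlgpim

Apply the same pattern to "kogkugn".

boslawp and sisodp both end in -p yet inflect differently (boasslawp, pisisodp), so the final letter is not what conditions the rule; the second-to-last letter is.
"kogkugn" has second-to-last letter 'g'. The one such stem in the data (kowotlegp → kowotlgpim) deletes the last vowel and adds -im (as does bonfarn), so the same rule applies.
So kogkugn → kogkgnim.

kogkgnim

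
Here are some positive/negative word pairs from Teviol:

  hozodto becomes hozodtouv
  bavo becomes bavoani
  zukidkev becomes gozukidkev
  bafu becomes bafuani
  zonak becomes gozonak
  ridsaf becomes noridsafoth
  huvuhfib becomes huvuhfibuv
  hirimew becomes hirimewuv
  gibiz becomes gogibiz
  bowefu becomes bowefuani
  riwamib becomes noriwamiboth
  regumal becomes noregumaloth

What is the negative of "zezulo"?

gozezulo

"zezulo" begins with z-. The stems beginning with z- (zukidkev → gozukidkev, zonak → gozonak) add the prefix go-.
So zezulo → gozezulo.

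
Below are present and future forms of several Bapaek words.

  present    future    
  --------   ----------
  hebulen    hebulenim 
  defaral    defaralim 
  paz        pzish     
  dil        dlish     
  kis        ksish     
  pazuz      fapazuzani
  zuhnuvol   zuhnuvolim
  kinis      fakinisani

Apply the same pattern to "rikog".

"rikog" has 2 vowels. The stems with 2 vowels (kinis → fakinisani, pazuz → fapazuzani) add fa- … -ani around the stem.
So rikog → farikogani.

farikogani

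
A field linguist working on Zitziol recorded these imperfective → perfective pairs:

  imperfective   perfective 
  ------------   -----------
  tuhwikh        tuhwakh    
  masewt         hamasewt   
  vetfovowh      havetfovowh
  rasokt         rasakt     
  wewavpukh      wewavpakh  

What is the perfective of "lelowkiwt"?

rasokt and masewt both end in -t yet inflect differently (rasakt, hamasewt), so the final letter is not what conditions the rule; the second-to-last letter is.
"lelowkiwt" has second-to-last letter 'w'. The stems whose second-to-last letter is 'w' (masewt → hamasewt, vetfovowh → havetfovowh) add the prefix ha-.
The other pattern: stems whose second-to-last letter is 'k' change the last vowel to 'a'.
So lelowkiwt → halelowkiwt.

halelowkiwt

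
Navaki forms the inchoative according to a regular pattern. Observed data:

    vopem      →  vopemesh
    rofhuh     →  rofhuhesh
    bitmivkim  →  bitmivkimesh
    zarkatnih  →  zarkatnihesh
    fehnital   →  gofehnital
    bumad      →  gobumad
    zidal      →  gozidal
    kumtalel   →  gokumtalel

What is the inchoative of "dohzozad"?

vopem and kumtalel both have last vowel 'e' yet inflect differently (vopemesh, gokumtalel), so the last vowel is not what conditions the rule; the final letter is.
"dohzozad" ends in -d. The one such stem in the data (bumad → gobumad) adds the prefix go-, so the same rule applies.
So dohzozad → godohzozad.

godohzozad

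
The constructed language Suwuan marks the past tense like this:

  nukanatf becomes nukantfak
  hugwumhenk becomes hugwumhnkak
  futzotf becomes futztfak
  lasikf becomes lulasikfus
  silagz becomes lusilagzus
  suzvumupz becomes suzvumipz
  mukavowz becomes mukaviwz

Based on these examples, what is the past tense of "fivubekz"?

"fivubekz" has second-to-last letter 'k'. The one such stem in the data (lasikf → lulasikfus) adds lu- … -us around the stem, so the same rule applies.
The other patterns: stems whose second-to-last letter is 'n' or 't' delete the last vowel and add -ak; stems whose second-to-last letter is 'p' or 'w' change the last vowel to 'i'.
So fivubekz → lufivubekzus.

lufivubekzus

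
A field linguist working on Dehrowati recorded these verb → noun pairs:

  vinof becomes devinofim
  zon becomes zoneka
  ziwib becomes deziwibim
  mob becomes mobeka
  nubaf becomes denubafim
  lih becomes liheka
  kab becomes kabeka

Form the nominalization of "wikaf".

dewikafim

"wikaf" has 2 vowels. The stems with 2 vowels (nubaf → denubafim, vinof → devinofim, ziwib → deziwibim) add de- … -im around the stem.
So wikaf → dewikafim.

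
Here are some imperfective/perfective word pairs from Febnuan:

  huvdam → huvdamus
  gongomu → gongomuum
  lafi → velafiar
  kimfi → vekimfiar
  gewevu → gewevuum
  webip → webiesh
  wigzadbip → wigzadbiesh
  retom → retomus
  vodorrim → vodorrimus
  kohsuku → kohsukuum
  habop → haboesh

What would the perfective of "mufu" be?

mufuum

lafi and wigzadbip both have last vowel 'i' yet inflect differently (velafiar, wigzadbiesh), so the last vowel is not what conditions the rule; the final letter is.
"mufu" ends in -u. The stems ending in -u (gewevu → gewevuum, kohsuku → kohsukuum, gongomu → gongomuum) add -um.
The other patterns: stems ending in -i add ve- … -ar around the stem; stems ending in -p drop the final letter and add -esh; stems ending in -m add -us.
So mufu → mufuum.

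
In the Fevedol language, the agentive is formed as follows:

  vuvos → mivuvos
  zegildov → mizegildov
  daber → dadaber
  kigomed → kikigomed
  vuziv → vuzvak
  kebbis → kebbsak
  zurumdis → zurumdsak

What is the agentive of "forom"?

"forom" has last vowel 'o'. The stems whose last vowel is 'o' (zegildov → mizegildov, vuvos → mivuvos) add the prefix mi-.
The other patterns: stems whose last vowel is 'e' repeat the first consonant+vowel as a prefix; stems whose last vowel is 'i' delete the last vowel and add -ak.
So forom → miforom.

miforom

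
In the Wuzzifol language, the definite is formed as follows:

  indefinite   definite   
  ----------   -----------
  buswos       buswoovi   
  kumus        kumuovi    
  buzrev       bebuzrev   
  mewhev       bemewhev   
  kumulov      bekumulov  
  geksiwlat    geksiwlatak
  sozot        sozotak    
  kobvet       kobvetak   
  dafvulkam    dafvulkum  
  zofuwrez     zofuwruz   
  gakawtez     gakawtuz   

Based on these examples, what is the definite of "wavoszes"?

buswos and kumulov both have last vowel 'o' yet inflect differently (buswoovi, bekumulov), so the last vowel is not what conditions the rule; the final letter is.
"wavoszes" ends in -s. The stems ending in -s (buswos → buswoovi, kumus → kumuovi) drop the final letter and add -ovi.
So wavoszes → wavoszeovi.

wavoszeovi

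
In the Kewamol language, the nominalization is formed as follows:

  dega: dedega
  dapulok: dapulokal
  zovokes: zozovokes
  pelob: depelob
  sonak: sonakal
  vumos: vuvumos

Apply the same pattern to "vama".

dapulok and vumos both have last vowel 'o' yet inflect differently (dapulokal, vuvumos), so the last vowel is not what conditions the rule; the final letter is.
"vama" ends in -a. The one such stem in the data (dega → dedega) adds the prefix de-, so the same rule applies.
The other patterns: stems ending in -k add -al; stems ending in -s repeat the first consonant+vowel as a prefix.
So vama → devama.

devama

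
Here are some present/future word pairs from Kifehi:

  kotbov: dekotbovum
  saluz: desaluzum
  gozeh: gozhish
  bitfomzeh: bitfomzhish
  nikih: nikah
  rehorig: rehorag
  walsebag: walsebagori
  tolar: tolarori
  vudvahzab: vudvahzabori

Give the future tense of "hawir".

gozeh and nikih both end in -h yet inflect differently (gozhish, nikah), so the final letter is not what conditions the rule; the last vowel is.
"hawir" has last vowel 'i'. The stems whose last vowel is 'i' (nikih → nikah, rehorig → rehorag) change the last vowel to 'a'.
So hawir → hawar.

hawar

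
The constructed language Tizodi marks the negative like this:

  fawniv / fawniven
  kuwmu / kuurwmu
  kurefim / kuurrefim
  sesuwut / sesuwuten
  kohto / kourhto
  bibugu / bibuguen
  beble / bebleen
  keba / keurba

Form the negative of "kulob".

kuurlob

kuwmu and bibugu both end in -u yet inflect differently (kuurwmu, bibuguen), so the final letter is not what conditions the rule; the first letter is.
"kulob" begins with k-. The stems beginning with k- (kurefim → kuurrefim, keba → keurba, kuwmu → kuurwmu) insert -ur- after the first vowel.
So kulob → kuurlob.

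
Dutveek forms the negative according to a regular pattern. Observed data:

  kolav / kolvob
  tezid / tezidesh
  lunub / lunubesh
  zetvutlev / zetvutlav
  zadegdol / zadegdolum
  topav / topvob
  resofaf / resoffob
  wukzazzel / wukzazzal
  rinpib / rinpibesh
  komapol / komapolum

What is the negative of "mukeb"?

"mukeb" has last vowel 'e'. The stems whose last vowel is 'e' (zetvutlev → zetvutlav, wukzazzel → wukzazzal) change the last vowel to 'a'.
So mukeb → mukab.

mukab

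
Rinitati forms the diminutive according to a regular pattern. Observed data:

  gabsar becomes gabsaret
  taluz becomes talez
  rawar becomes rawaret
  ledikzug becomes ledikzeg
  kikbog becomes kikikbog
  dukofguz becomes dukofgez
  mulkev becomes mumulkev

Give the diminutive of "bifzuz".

bifzez

ledikzug and kikbog both end in -g yet inflect differently (ledikzeg, kikikbog), so the final letter is not what conditions the rule; the last vowel is.
"bifzuz" has last vowel 'u'. The stems whose last vowel is 'u' (taluz → talez, ledikzug → ledikzeg, dukofguz → dukofgez) change the last vowel to 'e'.
So bifzuz → bifzez.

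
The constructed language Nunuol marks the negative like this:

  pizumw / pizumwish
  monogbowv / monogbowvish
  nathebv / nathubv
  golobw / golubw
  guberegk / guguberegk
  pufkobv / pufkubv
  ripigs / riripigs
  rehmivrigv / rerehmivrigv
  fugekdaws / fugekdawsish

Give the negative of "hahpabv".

hahpubv

"hahpabv" has second-to-last letter 'b'. The stems whose second-to-last letter is 'b' (pufkobv → pufkubv, golobw → golubw, nathebv → nathubv) change the last vowel to 'u'.
So hahpabv → hahpubv.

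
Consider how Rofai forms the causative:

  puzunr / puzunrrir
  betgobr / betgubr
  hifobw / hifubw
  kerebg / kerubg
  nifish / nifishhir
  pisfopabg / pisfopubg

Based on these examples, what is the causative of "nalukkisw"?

betgobr and puzunr both end in -r yet inflect differently (betgubr, puzunrrir), so the final letter is not what conditions the rule; the second-to-last letter is.
"nalukkisw" has second-to-last letter 's'. The one such stem in the data (nifish → nifishhir) doubles the final consonant and adds -ir (as does puzunr), so the same rule applies.
So nalukkisw → nalukkiswwir.

nalukkiswwir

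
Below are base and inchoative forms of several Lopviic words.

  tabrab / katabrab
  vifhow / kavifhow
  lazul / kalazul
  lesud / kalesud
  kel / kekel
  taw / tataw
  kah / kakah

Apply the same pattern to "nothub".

kanothub

lazul and kel both end in -l yet inflect differently (kalazul, kekel), so the final letter is not what conditions the rule; the number of vowels is.
"nothub" has 2 vowels. The stems with 2 vowels (tabrab → katabrab, vifhow → kavifhow, lazul → kalazul) add the prefix ka-.
The other pattern: stems with 1 vowel repeat the first consonant+vowel as a prefix.
So nothub → kanothub.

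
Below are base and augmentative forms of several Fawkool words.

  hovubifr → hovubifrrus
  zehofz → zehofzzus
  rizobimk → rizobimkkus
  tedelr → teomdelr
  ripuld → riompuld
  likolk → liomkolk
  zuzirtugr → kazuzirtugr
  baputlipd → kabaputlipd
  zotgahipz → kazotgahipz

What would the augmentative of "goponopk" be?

"goponopk" has second-to-last letter 'p'. The stems whose second-to-last letter is 'p' (baputlipd → kabaputlipd, zotgahipz → kazotgahipz) add the prefix ka-.
The other patterns: stems whose second-to-last letter is 'f' or 'm' double the final consonant and add -us; stems whose second-to-last letter is 'l' insert -om- after the first vowel.
So goponopk → kagoponopk.

kagoponopk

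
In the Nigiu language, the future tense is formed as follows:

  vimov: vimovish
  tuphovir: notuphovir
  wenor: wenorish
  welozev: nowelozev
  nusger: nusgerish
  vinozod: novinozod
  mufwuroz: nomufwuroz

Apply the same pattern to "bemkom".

bemkomish

nusger and tuphovir both end in -r yet inflect differently (nusgerish, notuphovir), so the final letter is not what conditions the rule; the number of vowels is.
"bemkom" has 2 vowels. The stems with 2 vowels (nusger → nusgerish, wenor → wenorish, vimov → vimovish) add -ish.
The other pattern: stems with 3 vowels add the prefix no-.
So bemkom → bemkomish.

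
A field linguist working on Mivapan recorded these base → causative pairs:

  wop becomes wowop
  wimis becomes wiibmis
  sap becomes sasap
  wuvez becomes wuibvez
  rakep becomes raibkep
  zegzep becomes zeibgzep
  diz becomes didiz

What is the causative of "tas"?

"tas" has 1 vowel. The stems with 1 vowel (diz → didiz, wop → wowop, sap → sasap) repeat the first consonant+vowel as a prefix.
So tas → tatas.

tatas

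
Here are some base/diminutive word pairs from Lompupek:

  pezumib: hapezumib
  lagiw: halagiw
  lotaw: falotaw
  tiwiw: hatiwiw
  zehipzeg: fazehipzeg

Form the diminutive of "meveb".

fameveb

"meveb" has last vowel 'e'. The one such stem in the data (zehipzeg → fazehipzeg) adds the prefix fa-, so the same rule applies.
The other pattern: stems whose last vowel is 'i' add the prefix ha-.
So meveb → fameveb.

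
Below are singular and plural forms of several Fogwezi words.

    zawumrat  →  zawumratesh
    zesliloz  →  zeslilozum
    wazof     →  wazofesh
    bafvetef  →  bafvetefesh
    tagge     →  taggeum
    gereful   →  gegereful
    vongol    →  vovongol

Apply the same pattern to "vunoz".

zesliloz and vongol both have last vowel 'o' yet inflect differently (zeslilozum, vovongol), so the last vowel is not what conditions the rule; the final letter is.
"vunoz" ends in -z. The one such stem in the data (zesliloz → zeslilozum) adds -um, so the same rule applies.
The other patterns: stems ending in -l repeat the first consonant+vowel as a prefix; stems ending in -f or -t add -esh.
So vunoz → vunozum.

vunozum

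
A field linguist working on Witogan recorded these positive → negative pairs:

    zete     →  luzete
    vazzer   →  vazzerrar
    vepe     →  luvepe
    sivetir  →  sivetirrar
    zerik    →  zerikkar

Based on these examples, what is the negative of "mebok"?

vepe and vazzer both have last vowel 'e' yet inflect differently (luvepe, vazzerrar), so the last vowel is not what conditions the rule; whether the stem ends in a vowel or a consonant is.
"mebok" ends in a consonant. The stems ending in a consonant (sivetir → sivetirrar, zerik → zerikkar, vazzer → vazzerrar) double the final consonant and add -ar.
So mebok → mebokkar.

mebokkar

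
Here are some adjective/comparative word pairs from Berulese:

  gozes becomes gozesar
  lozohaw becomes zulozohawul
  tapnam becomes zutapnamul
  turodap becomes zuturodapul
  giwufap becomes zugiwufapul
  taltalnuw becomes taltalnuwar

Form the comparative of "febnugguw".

lozohaw and taltalnuw both end in -w yet inflect differently (zulozohawul, taltalnuwar), so the final letter is not what conditions the rule; the last vowel is.
"febnugguw" has last vowel 'u'. The one such stem in the data (taltalnuw → taltalnuwar) adds -ar, so the same rule applies.
So febnugguw → febnugguwar.

febnugguwar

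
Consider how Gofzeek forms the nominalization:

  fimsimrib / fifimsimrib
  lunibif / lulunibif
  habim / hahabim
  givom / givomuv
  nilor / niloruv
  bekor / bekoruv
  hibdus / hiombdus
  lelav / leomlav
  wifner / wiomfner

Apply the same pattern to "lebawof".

lebawofuv

habim and givom both end in -m yet inflect differently (hahabim, givomuv), so the final letter is not what conditions the rule; the last vowel is.
"lebawof" has last vowel 'o'. The stems whose last vowel is 'o' (givom → givomuv, nilor → niloruv, bekor → bekoruv) add -uv.
The other patterns: stems whose last vowel is 'i' repeat the first consonant+vowel as a prefix; stems whose last vowel is 'a', 'e' or 'u' insert -om- after the first vowel.
So lebawof → lebawofuv.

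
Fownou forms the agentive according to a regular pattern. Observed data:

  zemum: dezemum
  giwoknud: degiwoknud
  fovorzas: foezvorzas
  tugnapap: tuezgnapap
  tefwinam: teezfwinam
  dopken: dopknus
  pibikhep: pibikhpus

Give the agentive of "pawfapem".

zemum and tefwinam both end in -m yet inflect differently (dezemum, teezfwinam), so the final letter is not what conditions the rule; the last vowel is.
"pawfapem" has last vowel 'e'. The stems whose last vowel is 'e' (dopken → dopknus, pibikhep → pibikhpus) delete the last vowel and add -us.
So pawfapem → pawfapmus.

pawfapmus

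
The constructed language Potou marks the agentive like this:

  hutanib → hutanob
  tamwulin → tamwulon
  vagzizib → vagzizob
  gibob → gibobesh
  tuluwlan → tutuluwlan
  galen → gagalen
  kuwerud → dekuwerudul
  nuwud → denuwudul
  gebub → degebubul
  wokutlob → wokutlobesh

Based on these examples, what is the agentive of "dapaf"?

dadapaf

gebub and wokutlob both end in -b yet inflect differently (degebubul, wokutlobesh), so the final letter is not what conditions the rule; the last vowel is.
"dapaf" has last vowel 'a'. The one such stem in the data (tuluwlan → tutuluwlan) repeats the first consonant+vowel as a prefix (as does galen), so the same rule applies.
So dapaf → dadapaf.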